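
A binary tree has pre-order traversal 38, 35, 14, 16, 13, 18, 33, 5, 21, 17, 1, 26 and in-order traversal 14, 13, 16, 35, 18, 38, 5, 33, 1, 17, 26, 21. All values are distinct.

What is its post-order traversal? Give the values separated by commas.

13, 16, 14, 18, 35, 5, 1, 26, 17, 21, 33, 38

The first element of pre-order is the root; it splits in-order into left and right subtrees.
Root 38: left subtree has 5 nodes {14, 13, 16, 35, 18}, right has 6 {5, 33, 1, 17, 26, 21}.
  Root 35: left subtree has 3 nodes {14, 13, 16}, right has 1 {18}.
    Root 14: left subtree has 0 nodes { }, right has 2 {13, 16}.
      Root 16: left subtree has 1 node {13}, right has 0 { }.
  Root 33: left subtree has 1 node {5}, right has 4 {1, 17, 26, 21}.
    Root 21: left subtree has 3 nodes {1, 17, 26}, right has 0 { }.
      Root 17: left subtree has 1 node {1}, right has 1 {26}.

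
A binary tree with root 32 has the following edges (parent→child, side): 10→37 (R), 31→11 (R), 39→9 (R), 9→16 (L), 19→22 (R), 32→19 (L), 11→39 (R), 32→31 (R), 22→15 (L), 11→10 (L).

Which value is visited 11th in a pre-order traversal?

16

Pre-order visits the node, then its left subtree, then its right subtree.
Visit 32.
At 32: go left to 19.
  Visit 19.
  At 19: no left child.
  At 19: go right to 22.
    Visit 22.
    At 22: go left to 15.
      15 is a leaf — visit 15.
    At 22: no right child.
At 32: go right to 31.
  Visit 31.
  At 31: no left child.
  At 31: go right to 11.
    Visit 11.
    At 11: go left to 10.
      Visit 10.
      At 10: no left child.
      At 10: go right to 37.
        37 is a leaf — visit 37.
    At 11: go right to 39.
      Visit 39.
      At 39: no left child.
      At 39: go right to 9.
        Visit 9.
        At 9: go left to 16.
          16 is a leaf — visit 16.
        At 9: no right child.
Full pre-order sequence: 32, 19, 22, 15, 31, 11, 10, 37, 39, 9, 16.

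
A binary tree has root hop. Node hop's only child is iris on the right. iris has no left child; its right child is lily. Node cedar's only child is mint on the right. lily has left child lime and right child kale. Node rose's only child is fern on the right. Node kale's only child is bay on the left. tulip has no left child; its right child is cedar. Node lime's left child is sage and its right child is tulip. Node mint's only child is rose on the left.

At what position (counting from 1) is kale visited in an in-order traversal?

In-order visits the left subtree, then the node, then the right subtree.
At hop: no left child.
Visit hop.
At hop: go right to iris.
  At iris: no left child.
  Visit iris.
  At iris: go right to lily.
    At lily: go left to lime.
      At lime: go left to sage.
        sage is a leaf — visit sage.
      Visit lime.
      At lime: go right to tulip.
        At tulip: no left child.
        Visit tulip.
        At tulip: go right to cedar.
          At cedar: no left child.
          Visit cedar.
          At cedar: go right to mint.
            At mint: go left to rose.
              At rose: no left child.
              Visit rose.
              At rose: go right to fern.
                fern is a leaf — visit fern.
            Visit mint.
            At mint: no right child.
    Visit lily.
    At lily: go right to kale.
      At kale: go left to bay.
        bay is a leaf — visit bay.
      Visit kale.
      At kale: no right child.
Full in-order sequence: hop, iris, sage, lime, tulip, cedar, rose, fern, mint, lily, bay, kale.

12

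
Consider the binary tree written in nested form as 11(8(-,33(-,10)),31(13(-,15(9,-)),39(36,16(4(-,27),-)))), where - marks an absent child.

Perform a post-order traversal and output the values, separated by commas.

10, 33, 8, 9, 15, 13, 36, 27, 4, 16, 39, 31, 11

Post-order visits the left subtree, then the right subtree, then the node.
At 11: go left to 8.
  At 8: no left child.
  At 8: go right to 33.
    At 33: no left child.
    At 33: go right to 10.
      10 is a leaf — visit 10.
    Visit 33.
  Visit 8.
At 11: go right to 31.
  At 31: go left to 13.
    At 13: no left child.
    At 13: go right to 15.
      At 15: go left to 9.
        9 is a leaf — visit 9.
      At 15: no right child.
      Visit 15.
    Visit 13.
  At 31: go right to 39.
    At 39: go left to 36.
      36 is a leaf — visit 36.
    At 39: go right to 16.
      At 16: go left to 4.
        At 4: no left child.
        At 4: go right to 27.
          27 is a leaf — visit 27.
        Visit 4.
      At 16: no right child.
      Visit 16.
    Visit 39.
  Visit 31.
Visit 11.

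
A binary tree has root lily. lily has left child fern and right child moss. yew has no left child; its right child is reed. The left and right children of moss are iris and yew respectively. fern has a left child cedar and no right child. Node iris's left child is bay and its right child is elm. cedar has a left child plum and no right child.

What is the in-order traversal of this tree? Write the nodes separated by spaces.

In-order visits the left subtree, then the node, then the right subtree.
At lily: go left to fern.
  At fern: go left to cedar.
    At cedar: go left to plum.
      plum is a leaf — visit plum.
    Visit cedar.
    At cedar: no right child.
  Visit fern.
  At fern: no right child.
Visit lily.
At lily: go right to moss.
  At moss: go left to iris.
    At iris: go left to bay.
      bay is a leaf — visit bay.
    Visit iris.
    At iris: go right to elm.
      elm is a leaf — visit elm.
  Visit moss.
  At moss: go right to yew.
    At yew: no left child.
    Visit yew.
    At yew: go right to reed.
      reed is a leaf — visit reed.

plum cedar fern lily bay iris elm moss yew reed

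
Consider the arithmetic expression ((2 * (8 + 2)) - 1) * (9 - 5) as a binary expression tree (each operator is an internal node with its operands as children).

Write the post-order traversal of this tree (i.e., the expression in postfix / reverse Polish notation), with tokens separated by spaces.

2 8 2 + * 1 - 9 5 - *

Post-order on an expression tree gives postfix notation: for each operator, emit left operand, right operand, then the operator.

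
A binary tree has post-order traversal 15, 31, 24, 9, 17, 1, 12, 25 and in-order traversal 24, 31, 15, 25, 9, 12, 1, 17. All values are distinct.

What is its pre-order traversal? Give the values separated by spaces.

The last element of post-order is the root; it splits in-order into left and right subtrees.
Root 25: left subtree has 3 nodes {24, 31, 15}, right has 4 {9, 12, 1, 17}.
  Root 24: left subtree has 0 nodes { }, right has 2 {31, 15}.
    Root 31: left subtree has 0 nodes { }, right has 1 {15}.
  Root 12: left subtree has 1 node {9}, right has 2 {1, 17}.
    Root 1: left subtree has 0 nodes { }, right has 1 {17}.

25 24 31 15 12 9 1 17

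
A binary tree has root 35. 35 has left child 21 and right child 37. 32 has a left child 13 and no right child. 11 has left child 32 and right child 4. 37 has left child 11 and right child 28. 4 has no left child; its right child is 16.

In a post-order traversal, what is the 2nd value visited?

13

Post-order visits the left subtree, then the right subtree, then the node.
At 35: go left to 21.
  21 is a leaf — visit 21.
At 35: go right to 37.
  At 37: go left to 11.
    At 11: go left to 32.
      At 32: go left to 13.
        13 is a leaf — visit 13.
      At 32: no right child.
      Visit 32.
    At 11: go right to 4.
      At 4: no left child.
      At 4: go right to 16.
        16 is a leaf — visit 16.
      Visit 4.
    Visit 11.
  At 37: go right to 28.
    28 is a leaf — visit 28.
  Visit 37.
Visit 35.
Full post-order sequence: 21, 13, 32, 16, 4, 11, 28, 37, 35.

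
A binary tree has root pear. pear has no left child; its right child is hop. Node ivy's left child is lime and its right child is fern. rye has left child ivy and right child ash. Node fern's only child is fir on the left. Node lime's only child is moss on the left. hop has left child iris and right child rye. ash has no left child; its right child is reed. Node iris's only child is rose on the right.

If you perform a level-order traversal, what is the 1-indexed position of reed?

Level-order visits nodes level by level from the root, left to right within each level.
Level 0: pear
Level 1: hop
Level 2: iris, rye
Level 3: rose, ivy, ash
Level 4: lime, fern, reed
Level 5: moss, fir
Full level-order sequence: pear, hop, iris, rye, rose, ivy, ash, lime, fern, reed, moss, fir.

10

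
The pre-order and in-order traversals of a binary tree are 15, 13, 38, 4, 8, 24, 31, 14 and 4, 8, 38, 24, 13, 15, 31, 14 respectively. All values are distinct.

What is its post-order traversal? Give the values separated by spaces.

The first element of pre-order is the root; it splits in-order into left and right subtrees.
Root 15: left subtree has 5 nodes {4, 8, 38, 24, 13}, right has 2 {31, 14}.
  Root 13: left subtree has 4 nodes {4, 8, 38, 24}, right has 0 { }.
    Root 38: left subtree has 2 nodes {4, 8}, right has 1 {24}.
      Root 4: left subtree has 0 nodes { }, right has 1 {8}.
  Root 31: left subtree has 0 nodes { }, right has 1 {14}.

8 4 24 38 13 14 31 15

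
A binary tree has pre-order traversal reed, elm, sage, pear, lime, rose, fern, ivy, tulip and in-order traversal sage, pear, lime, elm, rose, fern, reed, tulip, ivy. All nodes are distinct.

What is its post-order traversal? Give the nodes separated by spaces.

lime pear sage fern rose elm tulip ivy reed

The first element of pre-order is the root; it splits in-order into left and right subtrees.
Root reed: left subtree has 6 nodes {sage, pear, lime, elm, rose, fern}, right has 2 {tulip, ivy}.
  Root elm: left subtree has 3 nodes {sage, pear, lime}, right has 2 {rose, fern}.
    Root sage: left subtree has 0 nodes { }, right has 2 {pear, lime}.
      Root pear: left subtree has 0 nodes { }, right has 1 {lime}.
    Root rose: left subtree has 0 nodes { }, right has 1 {fern}.
  Root ivy: left subtree has 1 node {tulip}, right has 0 { }.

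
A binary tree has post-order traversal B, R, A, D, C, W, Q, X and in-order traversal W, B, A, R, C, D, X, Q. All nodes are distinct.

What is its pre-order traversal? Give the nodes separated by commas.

The last element of post-order is the root; it splits in-order into left and right subtrees.
Root X: left subtree has 6 nodes {W, B, A, R, C, D}, right has 1 {Q}.
  Root W: left subtree has 0 nodes { }, right has 5 {B, A, R, C, D}.
    Root C: left subtree has 3 nodes {B, A, R}, right has 1 {D}.
      Root A: left subtree has 1 node {B}, right has 1 {R}.

X, W, C, A, B, R, D, Q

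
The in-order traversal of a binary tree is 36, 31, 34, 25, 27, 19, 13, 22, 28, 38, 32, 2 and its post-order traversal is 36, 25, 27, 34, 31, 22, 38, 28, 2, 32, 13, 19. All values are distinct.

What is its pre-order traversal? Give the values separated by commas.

The last element of post-order is the root; it splits in-order into left and right subtrees.
Root 19: left subtree has 5 nodes {36, 31, 34, 25, 27}, right has 6 {13, 22, 28, 38, 32, 2}.
  Root 31: left subtree has 1 node {36}, right has 3 {34, 25, 27}.
    Root 34: left subtree has 0 nodes { }, right has 2 {25, 27}.
      Root 27: left subtree has 1 node {25}, right has 0 { }.
  Root 13: left subtree has 0 nodes { }, right has 5 {22, 28, 38, 32, 2}.
    Root 32: left subtree has 3 nodes {22, 28, 38}, right has 1 {2}.
      Root 28: left subtree has 1 node {22}, right has 1 {38}.

19, 31, 36, 34, 27, 25, 13, 32, 28, 22, 38, 2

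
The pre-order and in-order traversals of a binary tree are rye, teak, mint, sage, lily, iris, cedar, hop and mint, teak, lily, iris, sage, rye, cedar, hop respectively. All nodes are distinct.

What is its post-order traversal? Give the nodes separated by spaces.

mint iris lily sage teak hop cedar rye

The first element of pre-order is the root; it splits in-order into left and right subtrees.
Root rye: left subtree has 5 nodes {mint, teak, lily, iris, sage}, right has 2 {cedar, hop}.
  Root teak: left subtree has 1 node {mint}, right has 3 {lily, iris, sage}.
    Root sage: left subtree has 2 nodes {lily, iris}, right has 0 { }.
      Root lily: left subtree has 0 nodes { }, right has 1 {iris}.
  Root cedar: left subtree has 0 nodes { }, right has 1 {hop}.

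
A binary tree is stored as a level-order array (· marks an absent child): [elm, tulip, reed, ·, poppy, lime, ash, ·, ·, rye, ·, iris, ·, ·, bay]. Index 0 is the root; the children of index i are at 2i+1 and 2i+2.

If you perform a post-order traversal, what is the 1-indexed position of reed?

8

Post-order visits the left subtree, then the right subtree, then the node.
At elm: go left to tulip.
  At tulip: no left child.
  At tulip: go right to poppy.
    At poppy: go left to rye.
      rye is a leaf — visit rye.
    At poppy: no right child.
    Visit poppy.
  Visit tulip.
At elm: go right to reed.
  At reed: go left to lime.
    At lime: go left to iris.
      iris is a leaf — visit iris.
    At lime: no right child.
    Visit lime.
  At reed: go right to ash.
    At ash: no left child.
    At ash: go right to bay.
      bay is a leaf — visit bay.
    Visit ash.
  Visit reed.
Visit elm.
Full post-order sequence: rye, poppy, tulip, iris, lime, bay, ash, reed, elm.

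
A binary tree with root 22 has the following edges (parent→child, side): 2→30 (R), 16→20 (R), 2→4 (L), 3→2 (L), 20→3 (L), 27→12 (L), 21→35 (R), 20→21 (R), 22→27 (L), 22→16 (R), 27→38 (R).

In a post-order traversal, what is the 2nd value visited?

Post-order visits the left subtree, then the right subtree, then the node.
At 22: go left to 27.
  At 27: go left to 12.
    12 is a leaf — visit 12.
  At 27: go right to 38.
    38 is a leaf — visit 38.
  Visit 27.
At 22: go right to 16.
  At 16: no left child.
  At 16: go right to 20.
    At 20: go left to 3.
      At 3: go left to 2.
        At 2: go left to 4.
          4 is a leaf — visit 4.
        At 2: go right to 30.
          30 is a leaf — visit 30.
        Visit 2.
      At 3: no right child.
      Visit 3.
    At 20: go right to 21.
      At 21: no left child.
      At 21: go right to 35.
        35 is a leaf — visit 35.
      Visit 21.
    Visit 20.
  Visit 16.
Visit 22.
Full post-order sequence: 12, 38, 27, 4, 30, 2, 3, 35, 21, 20, 16, 22.

38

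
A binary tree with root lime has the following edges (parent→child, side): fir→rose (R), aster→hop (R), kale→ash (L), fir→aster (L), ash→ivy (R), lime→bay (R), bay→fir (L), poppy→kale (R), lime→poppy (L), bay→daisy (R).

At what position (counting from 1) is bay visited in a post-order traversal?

Post-order visits the left subtree, then the right subtree, then the node.
At lime: go left to poppy.
  At poppy: no left child.
  At poppy: go right to kale.
    At kale: go left to ash.
      At ash: no left child.
      At ash: go right to ivy.
        ivy is a leaf — visit ivy.
      Visit ash.
    At kale: no right child.
    Visit kale.
  Visit poppy.
At lime: go right to bay.
  At bay: go left to fir.
    At fir: go left to aster.
      At aster: no left child.
      At aster: go right to hop.
        hop is a leaf — visit hop.
      Visit aster.
    At fir: go right to rose.
      rose is a leaf — visit rose.
    Visit fir.
  At bay: go right to daisy.
    daisy is a leaf — visit daisy.
  Visit bay.
Visit lime.
Full post-order sequence: ivy, ash, kale, poppy, hop, aster, rose, fir, daisy, bay, lime.

10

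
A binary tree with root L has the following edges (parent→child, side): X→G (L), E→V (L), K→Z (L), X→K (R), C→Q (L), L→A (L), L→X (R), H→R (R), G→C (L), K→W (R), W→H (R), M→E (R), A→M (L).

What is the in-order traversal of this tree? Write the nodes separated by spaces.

M V E A L Q C G X Z K W H R

In-order visits the left subtree, then the node, then the right subtree.
At L: go left to A.
  At A: go left to M.
    At M: no left child.
    Visit M.
    At M: go right to E.
      At E: go left to V.
        V is a leaf — visit V.
      Visit E.
      At E: no right child.
  Visit A.
  At A: no right child.
Visit L.
At L: go right to X.
  At X: go left to G.
    At G: go left to C.
      At C: go left to Q.
        Q is a leaf — visit Q.
      Visit C.
      At C: no right child.
    Visit G.
    At G: no right child.
  Visit X.
  At X: go right to K.
    At K: go left to Z.
      Z is a leaf — visit Z.
    Visit K.
    At K: go right to W.
      At W: no left child.
      Visit W.
      At W: go right to H.
        At H: no left child.
        Visit H.
        At H: go right to R.
          R is a leaf — visit R.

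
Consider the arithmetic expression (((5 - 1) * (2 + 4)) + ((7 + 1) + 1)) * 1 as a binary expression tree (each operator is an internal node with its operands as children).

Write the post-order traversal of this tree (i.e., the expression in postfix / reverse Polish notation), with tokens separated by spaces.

Post-order on an expression tree gives postfix notation: for each operator, emit left operand, right operand, then the operator.

5 1 - 2 4 + * 7 1 + 1 + + 1 *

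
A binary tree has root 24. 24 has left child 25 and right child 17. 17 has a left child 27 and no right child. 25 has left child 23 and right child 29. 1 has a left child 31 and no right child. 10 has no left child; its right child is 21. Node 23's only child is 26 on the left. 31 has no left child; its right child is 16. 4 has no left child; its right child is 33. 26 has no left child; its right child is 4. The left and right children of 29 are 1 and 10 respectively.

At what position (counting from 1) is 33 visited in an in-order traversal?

3

In-order visits the left subtree, then the node, then the right subtree.
At 24: go left to 25.
  At 25: go left to 23.
    At 23: go left to 26.
      At 26: no left child.
      Visit 26.
      At 26: go right to 4.
        At 4: no left child.
        Visit 4.
        At 4: go right to 33.
          33 is a leaf — visit 33.
    Visit 23.
    At 23: no right child.
  Visit 25.
  At 25: go right to 29.
    At 29: go left to 1.
      At 1: go left to 31.
        At 31: no left child.
        Visit 31.
        At 31: go right to 16.
          16 is a leaf — visit 16.
      Visit 1.
      At 1: no right child.
    Visit 29.
    At 29: go right to 10.
      At 10: no left child.
      Visit 10.
      At 10: go right to 21.
        21 is a leaf — visit 21.
Visit 24.
At 24: go right to 17.
  At 17: go left to 27.
    27 is a leaf — visit 27.
  Visit 17.
  At 17: no right child.
Full in-order sequence: 26, 4, 33, 23, 25, 31, 16, 1, 29, 10, 21, 24, 27, 17.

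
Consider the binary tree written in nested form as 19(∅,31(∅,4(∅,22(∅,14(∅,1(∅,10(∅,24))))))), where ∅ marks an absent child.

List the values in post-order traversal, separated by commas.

24, 10, 1, 14, 22, 4, 31, 19

Post-order visits the left subtree, then the right subtree, then the node.
At 19: no left child.
At 19: go right to 31.
  At 31: no left child.
  At 31: go right to 4.
    At 4: no left child.
    At 4: go right to 22.
      At 22: no left child.
      At 22: go right to 14.
        At 14: no left child.
        At 14: go right to 1.
          At 1: no left child.
          At 1: go right to 10.
            At 10: no left child.
            At 10: go right to 24.
              24 is a leaf — visit 24.
            Visit 10.
          Visit 1.
        Visit 14.
      Visit 22.
    Visit 4.
  Visit 31.
Visit 19.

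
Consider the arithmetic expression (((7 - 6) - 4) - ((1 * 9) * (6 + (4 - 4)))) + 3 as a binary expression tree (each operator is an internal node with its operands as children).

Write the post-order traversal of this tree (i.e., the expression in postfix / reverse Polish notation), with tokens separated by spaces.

7 6 - 4 - 1 9 * 6 4 4 - + * - 3 +

Post-order on an expression tree gives postfix notation: for each operator, emit left operand, right operand, then the operator.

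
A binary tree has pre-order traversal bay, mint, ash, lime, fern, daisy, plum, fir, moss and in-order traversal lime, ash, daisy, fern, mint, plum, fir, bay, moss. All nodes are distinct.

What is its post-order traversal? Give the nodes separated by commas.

lime, daisy, fern, ash, fir, plum, mint, moss, bay

The first element of pre-order is the root; it splits in-order into left and right subtrees.
Root bay: left subtree has 7 nodes {lime, ash, daisy, fern, mint, plum, fir}, right has 1 {moss}.
  Root mint: left subtree has 4 nodes {lime, ash, daisy, fern}, right has 2 {plum, fir}.
    Root ash: left subtree has 1 node {lime}, right has 2 {daisy, fern}.
      Root fern: left subtree has 1 node {daisy}, right has 0 { }.
    Root plum: left subtree has 0 nodes { }, right has 1 {fir}.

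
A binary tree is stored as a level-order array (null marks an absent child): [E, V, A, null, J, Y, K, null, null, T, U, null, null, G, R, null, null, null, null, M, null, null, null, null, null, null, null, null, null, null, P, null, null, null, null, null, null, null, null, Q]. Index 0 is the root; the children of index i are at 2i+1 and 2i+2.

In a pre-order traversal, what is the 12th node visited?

Pre-order visits the node, then its left subtree, then its right subtree.
Visit E.
At E: go left to V.
  Visit V.
  At V: no left child.
  At V: go right to J.
    Visit J.
    At J: go left to T.
      Visit T.
      At T: go left to M.
        Visit M.
        At M: go left to Q.
          Q is a leaf — visit Q.
        At M: no right child.
      At T: no right child.
    At J: go right to U.
      U is a leaf — visit U.
At E: go right to A.
  Visit A.
  At A: go left to Y.
    Y is a leaf — visit Y.
  At A: go right to K.
    Visit K.
    At K: go left to G.
      G is a leaf — visit G.
    At K: go right to R.
      Visit R.
      At R: no left child.
      At R: go right to P.
        P is a leaf — visit P.
Full pre-order sequence: E, V, J, T, M, Q, U, A, Y, K, G, R, P.

R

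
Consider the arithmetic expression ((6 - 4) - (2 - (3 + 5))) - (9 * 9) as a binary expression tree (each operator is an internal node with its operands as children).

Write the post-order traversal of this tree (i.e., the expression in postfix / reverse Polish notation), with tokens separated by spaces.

6 4 - 2 3 5 + - - 9 9 * -

Post-order on an expression tree gives postfix notation: for each operator, emit left operand, right operand, then the operator.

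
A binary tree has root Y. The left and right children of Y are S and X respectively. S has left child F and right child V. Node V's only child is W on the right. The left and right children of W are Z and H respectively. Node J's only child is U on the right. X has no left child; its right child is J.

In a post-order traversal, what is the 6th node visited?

Post-order visits the left subtree, then the right subtree, then the node.
At Y: go left to S.
  At S: go left to F.
    F is a leaf — visit F.
  At S: go right to V.
    At V: no left child.
    At V: go right to W.
      At W: go left to Z.
        Z is a leaf — visit Z.
      At W: go right to H.
        H is a leaf — visit H.
      Visit W.
    Visit V.
  Visit S.
At Y: go right to X.
  At X: no left child.
  At X: go right to J.
    At J: no left child.
    At J: go right to U.
      U is a leaf — visit U.
    Visit J.
  Visit X.
Visit Y.
Full post-order sequence: F, Z, H, W, V, S, U, J, X, Y.

S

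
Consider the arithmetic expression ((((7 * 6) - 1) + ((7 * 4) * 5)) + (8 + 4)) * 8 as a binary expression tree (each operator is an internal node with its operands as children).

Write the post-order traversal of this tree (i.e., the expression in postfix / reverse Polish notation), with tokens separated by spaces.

7 6 * 1 - 7 4 * 5 * + 8 4 + + 8 *

Post-order on an expression tree gives postfix notation: for each operator, emit left operand, right operand, then the operator.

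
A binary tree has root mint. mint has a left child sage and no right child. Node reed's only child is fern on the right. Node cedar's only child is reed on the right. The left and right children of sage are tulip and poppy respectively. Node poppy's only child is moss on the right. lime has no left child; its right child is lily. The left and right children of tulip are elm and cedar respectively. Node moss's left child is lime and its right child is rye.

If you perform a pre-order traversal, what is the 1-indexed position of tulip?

Pre-order visits the node, then its left subtree, then its right subtree.
Visit mint.
At mint: go left to sage.
  Visit sage.
  At sage: go left to tulip.
    Visit tulip.
    At tulip: go left to elm.
      elm is a leaf — visit elm.
    At tulip: go right to cedar.
      Visit cedar.
      At cedar: no left child.
      At cedar: go right to reed.
        Visit reed.
        At reed: no left child.
        At reed: go right to fern.
          fern is a leaf — visit fern.
  At sage: go right to poppy.
    Visit poppy.
    At poppy: no left child.
    At poppy: go right to moss.
      Visit moss.
      At moss: go left to lime.
        Visit lime.
        At lime: no left child.
        At lime: go right to lily.
          lily is a leaf — visit lily.
      At moss: go right to rye.
        rye is a leaf — visit rye.
At mint: no right child.
Full pre-order sequence: mint, sage, tulip, elm, cedar, reed, fern, poppy, moss, lime, lily, rye.

3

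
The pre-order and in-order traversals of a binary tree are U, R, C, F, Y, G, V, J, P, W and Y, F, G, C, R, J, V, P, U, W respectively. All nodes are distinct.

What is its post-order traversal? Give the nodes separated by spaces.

Y G F C J P V R W U

The first element of pre-order is the root; it splits in-order into left and right subtrees.
Root U: left subtree has 8 nodes {Y, F, G, C, R, J, V, P}, right has 1 {W}.
  Root R: left subtree has 4 nodes {Y, F, G, C}, right has 3 {J, V, P}.
    Root C: left subtree has 3 nodes {Y, F, G}, right has 0 { }.
      Root F: left subtree has 1 node {Y}, right has 1 {G}.
    Root V: left subtree has 1 node {J}, right has 1 {P}.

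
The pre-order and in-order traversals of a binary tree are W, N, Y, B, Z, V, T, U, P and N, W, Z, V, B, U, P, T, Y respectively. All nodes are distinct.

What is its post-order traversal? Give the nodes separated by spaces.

The first element of pre-order is the root; it splits in-order into left and right subtrees.
Root W: left subtree has 1 node {N}, right has 7 {Z, V, B, U, P, T, Y}.
  Root Y: left subtree has 6 nodes {Z, V, B, U, P, T}, right has 0 { }.
    Root B: left subtree has 2 nodes {Z, V}, right has 3 {U, P, T}.
      Root Z: left subtree has 0 nodes { }, right has 1 {V}.
      Root T: left subtree has 2 nodes {U, P}, right has 0 { }.
        Root U: left subtree has 0 nodes { }, right has 1 {P}.

N V Z P U T B Y W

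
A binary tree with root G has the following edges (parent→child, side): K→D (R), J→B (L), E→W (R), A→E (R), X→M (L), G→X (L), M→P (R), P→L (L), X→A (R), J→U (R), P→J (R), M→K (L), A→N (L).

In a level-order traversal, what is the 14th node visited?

Level-order visits nodes level by level from the root, left to right within each level.
Level 0: G
Level 1: X
Level 2: M, A
Level 3: K, P, N, E
Level 4: D, L, J, W
Level 5: B, U
Full level-order sequence: G, X, M, A, K, P, N, E, D, L, J, W, B, U.

U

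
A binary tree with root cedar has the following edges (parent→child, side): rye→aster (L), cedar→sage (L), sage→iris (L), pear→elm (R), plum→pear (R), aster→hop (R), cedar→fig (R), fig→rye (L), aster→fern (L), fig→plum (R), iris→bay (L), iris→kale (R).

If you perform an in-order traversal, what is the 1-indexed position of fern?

In-order visits the left subtree, then the node, then the right subtree.
At cedar: go left to sage.
  At sage: go left to iris.
    At iris: go left to bay.
      bay is a leaf — visit bay.
    Visit iris.
    At iris: go right to kale.
      kale is a leaf — visit kale.
  Visit sage.
  At sage: no right child.
Visit cedar.
At cedar: go right to fig.
  At fig: go left to rye.
    At rye: go left to aster.
      At aster: go left to fern.
        fern is a leaf — visit fern.
      Visit aster.
      At aster: go right to hop.
        hop is a leaf — visit hop.
    Visit rye.
    At rye: no right child.
  Visit fig.
  At fig: go right to plum.
    At plum: no left child.
    Visit plum.
    At plum: go right to pear.
      At pear: no left child.
      Visit pear.
      At pear: go right to elm.
        elm is a leaf — visit elm.
Full in-order sequence: bay, iris, kale, sage, cedar, fern, aster, hop, rye, fig, plum, pear, elm.

6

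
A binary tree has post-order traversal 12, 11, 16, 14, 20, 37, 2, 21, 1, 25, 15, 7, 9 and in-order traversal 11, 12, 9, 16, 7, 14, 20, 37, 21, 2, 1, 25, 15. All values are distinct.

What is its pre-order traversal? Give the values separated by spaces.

9 11 12 7 16 15 25 1 21 37 20 14 2

The last element of post-order is the root; it splits in-order into left and right subtrees.
Root 9: left subtree has 2 nodes {11, 12}, right has 10 {16, 7, 14, 20, 37, 21, 2, 1, 25, 15}.
  Root 11: left subtree has 0 nodes { }, right has 1 {12}.
  Root 7: left subtree has 1 node {16}, right has 8 {14, 20, 37, 21, 2, 1, 25, 15}.
    Root 15: left subtree has 7 nodes {14, 20, 37, 21, 2, 1, 25}, right has 0 { }.
      Root 25: left subtree has 6 nodes {14, 20, 37, 21, 2, 1}, right has 0 { }.
        Root 1: left subtree has 5 nodes {14, 20, 37, 21, 2}, right has 0 { }.
          Root 21: left subtree has 3 nodes {14, 20, 37}, right has 1 {2}.
            Root 37: left subtree has 2 nodes {14, 20}, right has 0 { }.
              Root 20: left subtree has 1 node {14}, right has 0 { }.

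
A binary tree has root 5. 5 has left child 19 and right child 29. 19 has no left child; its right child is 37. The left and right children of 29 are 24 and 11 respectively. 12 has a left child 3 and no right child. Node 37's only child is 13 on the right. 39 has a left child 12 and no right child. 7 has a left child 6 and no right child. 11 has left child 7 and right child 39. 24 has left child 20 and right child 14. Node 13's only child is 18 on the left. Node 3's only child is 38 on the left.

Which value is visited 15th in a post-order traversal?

Post-order visits the left subtree, then the right subtree, then the node.
At 5: go left to 19.
  At 19: no left child.
  At 19: go right to 37.
    At 37: no left child.
    At 37: go right to 13.
      At 13: go left to 18.
        18 is a leaf — visit 18.
      At 13: no right child.
      Visit 13.
    Visit 37.
  Visit 19.
At 5: go right to 29.
  At 29: go left to 24.
    At 24: go left to 20.
      20 is a leaf — visit 20.
    At 24: go right to 14.
      14 is a leaf — visit 14.
    Visit 24.
  At 29: go right to 11.
    At 11: go left to 7.
      At 7: go left to 6.
        6 is a leaf — visit 6.
      At 7: no right child.
      Visit 7.
    At 11: go right to 39.
      At 39: go left to 12.
        At 12: go left to 3.
          At 3: go left to 38.
            38 is a leaf — visit 38.
          At 3: no right child.
          Visit 3.
        At 12: no right child.
        Visit 12.
      At 39: no right child.
      Visit 39.
    Visit 11.
  Visit 29.
Visit 5.
Full post-order sequence: 18, 13, 37, 19, 20, 14, 24, 6, 7, 38, 3, 12, 39, 11, 29, 5.

29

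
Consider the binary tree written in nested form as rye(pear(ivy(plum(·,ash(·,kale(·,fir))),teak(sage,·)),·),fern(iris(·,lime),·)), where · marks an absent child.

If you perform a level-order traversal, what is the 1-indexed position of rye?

1

Level-order visits nodes level by level from the root, left to right within each level.
Level 0: rye
Level 1: pear, fern
Level 2: ivy, iris
Level 3: plum, teak, lime
Level 4: ash, sage
Level 5: kale
Level 6: fir
Full level-order sequence: rye, pear, fern, ivy, iris, plum, teak, lime, ash, sage, kale, fir.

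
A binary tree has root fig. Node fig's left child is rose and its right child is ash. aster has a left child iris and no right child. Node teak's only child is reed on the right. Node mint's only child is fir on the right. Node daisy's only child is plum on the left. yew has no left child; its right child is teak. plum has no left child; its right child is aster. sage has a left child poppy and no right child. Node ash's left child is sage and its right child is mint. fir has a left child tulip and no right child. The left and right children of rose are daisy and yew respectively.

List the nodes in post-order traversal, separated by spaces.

Post-order visits the left subtree, then the right subtree, then the node.
At fig: go left to rose.
  At rose: go left to daisy.
    At daisy: go left to plum.
      At plum: no left child.
      At plum: go right to aster.
        At aster: go left to iris.
          iris is a leaf — visit iris.
        At aster: no right child.
        Visit aster.
      Visit plum.
    At daisy: no right child.
    Visit daisy.
  At rose: go right to yew.
    At yew: no left child.
    At yew: go right to teak.
      At teak: no left child.
      At teak: go right to reed.
        reed is a leaf — visit reed.
      Visit teak.
    Visit yew.
  Visit rose.
At fig: go right to ash.
  At ash: go left to sage.
    At sage: go left to poppy.
      poppy is a leaf — visit poppy.
    At sage: no right child.
    Visit sage.
  At ash: go right to mint.
    At mint: no left child.
    At mint: go right to fir.
      At fir: go left to tulip.
        tulip is a leaf — visit tulip.
      At fir: no right child.
      Visit fir.
    Visit mint.
  Visit ash.
Visit fig.

iris aster plum daisy reed teak yew rose poppy sage tulip fir mint ash fig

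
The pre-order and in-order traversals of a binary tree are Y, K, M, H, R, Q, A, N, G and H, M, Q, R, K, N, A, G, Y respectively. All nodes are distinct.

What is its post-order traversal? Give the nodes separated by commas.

The first element of pre-order is the root; it splits in-order into left and right subtrees.
Root Y: left subtree has 8 nodes {H, M, Q, R, K, N, A, G}, right has 0 { }.
  Root K: left subtree has 4 nodes {H, M, Q, R}, right has 3 {N, A, G}.
    Root M: left subtree has 1 node {H}, right has 2 {Q, R}.
      Root R: left subtree has 1 node {Q}, right has 0 { }.
    Root A: left subtree has 1 node {N}, right has 1 {G}.

H, Q, R, M, N, G, A, K, Y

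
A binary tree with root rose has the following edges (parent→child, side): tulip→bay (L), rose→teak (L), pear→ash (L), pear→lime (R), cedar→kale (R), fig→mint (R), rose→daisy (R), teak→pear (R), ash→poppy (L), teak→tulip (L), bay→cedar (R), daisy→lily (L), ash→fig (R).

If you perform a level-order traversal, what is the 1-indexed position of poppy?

Level-order visits nodes level by level from the root, left to right within each level.
Level 0: rose
Level 1: teak, daisy
Level 2: tulip, pear, lily
Level 3: bay, ash, lime
Level 4: cedar, poppy, fig
Level 5: kale, mint
Full level-order sequence: rose, teak, daisy, tulip, pear, lily, bay, ash, lime, cedar, poppy, fig, kale, mint.

11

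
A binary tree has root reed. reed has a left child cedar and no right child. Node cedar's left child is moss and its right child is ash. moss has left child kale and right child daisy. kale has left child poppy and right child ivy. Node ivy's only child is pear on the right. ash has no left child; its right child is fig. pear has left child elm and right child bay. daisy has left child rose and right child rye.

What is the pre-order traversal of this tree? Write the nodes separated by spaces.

Pre-order visits the node, then its left subtree, then its right subtree.
Visit reed.
At reed: go left to cedar.
  Visit cedar.
  At cedar: go left to moss.
    Visit moss.
    At moss: go left to kale.
      Visit kale.
      At kale: go left to poppy.
        poppy is a leaf — visit poppy.
      At kale: go right to ivy.
        Visit ivy.
        At ivy: no left child.
        At ivy: go right to pear.
          Visit pear.
          At pear: go left to elm.
            elm is a leaf — visit elm.
          At pear: go right to bay.
            bay is a leaf — visit bay.
    At moss: go right to daisy.
      Visit daisy.
      At daisy: go left to rose.
        rose is a leaf — visit rose.
      At daisy: go right to rye.
        rye is a leaf — visit rye.
  At cedar: go right to ash.
    Visit ash.
    At ash: no left child.
    At ash: go right to fig.
      fig is a leaf — visit fig.
At reed: no right child.

reed cedar moss kale poppy ivy pear elm bay daisy rose rye ash fig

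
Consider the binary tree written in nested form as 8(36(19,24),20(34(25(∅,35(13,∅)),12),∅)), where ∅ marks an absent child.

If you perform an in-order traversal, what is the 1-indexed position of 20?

10

In-order visits the left subtree, then the node, then the right subtree.
At 8: go left to 36.
  At 36: go left to 19.
    19 is a leaf — visit 19.
  Visit 36.
  At 36: go right to 24.
    24 is a leaf — visit 24.
Visit 8.
At 8: go right to 20.
  At 20: go left to 34.
    At 34: go left to 25.
      At 25: no left child.
      Visit 25.
      At 25: go right to 35.
        At 35: go left to 13.
          13 is a leaf — visit 13.
        Visit 35.
        At 35: no right child.
    Visit 34.
    At 34: go right to 12.
      12 is a leaf — visit 12.
  Visit 20.
  At 20: no right child.
Full in-order sequence: 19, 36, 24, 8, 25, 13, 35, 34, 12, 20.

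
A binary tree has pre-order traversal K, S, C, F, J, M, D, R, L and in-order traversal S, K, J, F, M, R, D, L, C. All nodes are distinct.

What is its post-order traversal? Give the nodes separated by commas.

The first element of pre-order is the root; it splits in-order into left and right subtrees.
Root K: left subtree has 1 node {S}, right has 7 {J, F, M, R, D, L, C}.
  Root C: left subtree has 6 nodes {J, F, M, R, D, L}, right has 0 { }.
    Root F: left subtree has 1 node {J}, right has 4 {M, R, D, L}.
      Root M: left subtree has 0 nodes { }, right has 3 {R, D, L}.
        Root D: left subtree has 1 node {R}, right has 1 {L}.

S, J, R, L, D, M, F, C, K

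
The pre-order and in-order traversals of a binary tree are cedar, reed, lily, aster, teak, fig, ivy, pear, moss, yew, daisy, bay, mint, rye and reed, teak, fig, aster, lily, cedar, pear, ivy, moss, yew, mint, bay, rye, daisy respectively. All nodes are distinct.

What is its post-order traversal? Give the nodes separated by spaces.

The first element of pre-order is the root; it splits in-order into left and right subtrees.
Root cedar: left subtree has 5 nodes {reed, teak, fig, aster, lily}, right has 8 {pear, ivy, moss, yew, mint, bay, rye, daisy}.
  Root reed: left subtree has 0 nodes { }, right has 4 {teak, fig, aster, lily}.
    Root lily: left subtree has 3 nodes {teak, fig, aster}, right has 0 { }.
      Root aster: left subtree has 2 nodes {teak, fig}, right has 0 { }.
        Root teak: left subtree has 0 nodes { }, right has 1 {fig}.
  Root ivy: left subtree has 1 node {pear}, right has 6 {moss, yew, mint, bay, rye, daisy}.
    Root moss: left subtree has 0 nodes { }, right has 5 {yew, mint, bay, rye, daisy}.
      Root yew: left subtree has 0 nodes { }, right has 4 {mint, bay, rye, daisy}.
        Root daisy: left subtree has 3 nodes {mint, bay, rye}, right has 0 { }.
          Root bay: left subtree has 1 node {mint}, right has 1 {rye}.

fig teak aster lily reed pear mint rye bay daisy yew moss ivy cedar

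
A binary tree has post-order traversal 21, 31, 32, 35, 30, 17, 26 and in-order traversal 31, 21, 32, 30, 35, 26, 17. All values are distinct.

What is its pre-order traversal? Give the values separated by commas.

The last element of post-order is the root; it splits in-order into left and right subtrees.
Root 26: left subtree has 5 nodes {31, 21, 32, 30, 35}, right has 1 {17}.
  Root 30: left subtree has 3 nodes {31, 21, 32}, right has 1 {35}.
    Root 32: left subtree has 2 nodes {31, 21}, right has 0 { }.
      Root 31: left subtree has 0 nodes { }, right has 1 {21}.

26, 30, 32, 31, 21, 35, 17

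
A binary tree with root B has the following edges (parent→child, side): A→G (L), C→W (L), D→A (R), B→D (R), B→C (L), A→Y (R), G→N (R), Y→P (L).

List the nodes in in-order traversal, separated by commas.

In-order visits the left subtree, then the node, then the right subtree.
At B: go left to C.
  At C: go left to W.
    W is a leaf — visit W.
  Visit C.
  At C: no right child.
Visit B.
At B: go right to D.
  At D: no left child.
  Visit D.
  At D: go right to A.
    At A: go left to G.
      At G: no left child.
      Visit G.
      At G: go right to N.
        N is a leaf — visit N.
    Visit A.
    At A: go right to Y.
      At Y: go left to P.
        P is a leaf — visit P.
      Visit Y.
      At Y: no right child.

W, C, B, D, G, N, A, P, Y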